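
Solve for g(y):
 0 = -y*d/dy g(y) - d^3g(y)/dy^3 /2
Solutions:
 g(y) = C1 + Integral(C2*airyai(-2^(1/3)*y) + C3*airybi(-2^(1/3)*y), y)


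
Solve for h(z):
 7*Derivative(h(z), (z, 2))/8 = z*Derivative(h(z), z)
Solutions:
 h(z) = C1 + C2*erfi(2*sqrt(7)*z/7)


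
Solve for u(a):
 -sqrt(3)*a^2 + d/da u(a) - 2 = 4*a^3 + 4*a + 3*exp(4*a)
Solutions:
 u(a) = C1 + a^4 + sqrt(3)*a^3/3 + 2*a^2 + 2*a + 3*exp(4*a)/4


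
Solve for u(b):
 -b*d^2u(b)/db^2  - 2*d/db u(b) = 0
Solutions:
 u(b) = C1 + C2/b


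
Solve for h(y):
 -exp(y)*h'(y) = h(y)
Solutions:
 h(y) = C1*exp(exp(-y))


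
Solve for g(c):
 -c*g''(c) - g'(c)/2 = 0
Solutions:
 g(c) = C1 + C2*sqrt(c)


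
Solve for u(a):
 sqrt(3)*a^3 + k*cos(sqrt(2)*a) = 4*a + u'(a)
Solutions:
 u(a) = C1 + sqrt(3)*a^4/4 - 2*a^2 + sqrt(2)*k*sin(sqrt(2)*a)/2


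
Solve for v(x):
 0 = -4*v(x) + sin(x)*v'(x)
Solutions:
 v(x) = C1*(cos(x)^2 - 2*cos(x) + 1)/(cos(x)^2 + 2*cos(x) + 1)


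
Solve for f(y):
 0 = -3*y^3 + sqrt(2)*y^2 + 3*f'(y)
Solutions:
 f(y) = C1 + y^4/4 - sqrt(2)*y^3/9


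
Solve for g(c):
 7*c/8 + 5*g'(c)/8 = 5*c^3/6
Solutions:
 g(c) = C1 + c^4/3 - 7*c^2/10


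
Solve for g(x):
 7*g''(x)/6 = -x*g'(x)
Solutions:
 g(x) = C1 + C2*erf(sqrt(21)*x/7)


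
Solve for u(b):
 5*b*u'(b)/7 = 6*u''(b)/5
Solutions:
 u(b) = C1 + C2*erfi(5*sqrt(21)*b/42)


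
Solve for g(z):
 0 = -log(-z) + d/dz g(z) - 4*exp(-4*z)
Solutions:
 g(z) = C1 + z*log(-z) - z - exp(-4*z)


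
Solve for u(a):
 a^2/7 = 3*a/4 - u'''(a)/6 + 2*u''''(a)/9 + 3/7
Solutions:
 u(a) = C1 + C2*a + C3*a^2 + C4*exp(3*a/4) - a^5/70 + 31*a^4/336 + 58*a^3/63


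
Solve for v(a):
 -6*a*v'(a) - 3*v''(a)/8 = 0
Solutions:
 v(a) = C1 + C2*erf(2*sqrt(2)*a)


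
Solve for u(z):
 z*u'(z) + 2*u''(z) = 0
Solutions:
 u(z) = C1 + C2*erf(z/2)


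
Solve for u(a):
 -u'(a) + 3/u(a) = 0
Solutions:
 u(a) = -sqrt(C1 + 6*a)
 u(a) = sqrt(C1 + 6*a)


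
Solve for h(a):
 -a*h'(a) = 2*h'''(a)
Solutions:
 h(a) = C1 + Integral(C2*airyai(-2^(2/3)*a/2) + C3*airybi(-2^(2/3)*a/2), a)


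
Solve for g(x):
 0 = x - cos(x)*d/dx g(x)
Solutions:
 g(x) = C1 + Integral(x/cos(x), x)


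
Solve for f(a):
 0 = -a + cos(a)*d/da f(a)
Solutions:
 f(a) = C1 + Integral(a/cos(a), a)


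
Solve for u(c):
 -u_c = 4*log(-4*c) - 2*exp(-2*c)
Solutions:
 u(c) = C1 - 4*c*log(-c) + 4*c*(1 - 2*log(2)) - exp(-2*c)


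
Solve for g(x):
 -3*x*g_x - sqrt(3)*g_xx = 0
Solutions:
 g(x) = C1 + C2*erf(sqrt(2)*3^(1/4)*x/2)


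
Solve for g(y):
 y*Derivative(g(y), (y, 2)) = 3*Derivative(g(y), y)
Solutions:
 g(y) = C1 + C2*y^4


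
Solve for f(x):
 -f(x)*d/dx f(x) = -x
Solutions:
 f(x) = -sqrt(C1 + x^2)
 f(x) = sqrt(C1 + x^2)


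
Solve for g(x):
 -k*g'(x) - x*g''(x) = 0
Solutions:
 g(x) = C1 + x^(1 - re(k))*(C2*sin(log(x)*Abs(im(k))) + C3*cos(log(x)*im(k)))


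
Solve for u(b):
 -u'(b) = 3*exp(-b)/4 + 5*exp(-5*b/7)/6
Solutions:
 u(b) = C1 + 3*exp(-b)/4 + 7*exp(-5*b/7)/6


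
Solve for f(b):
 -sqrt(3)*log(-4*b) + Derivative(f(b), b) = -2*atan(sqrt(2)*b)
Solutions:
 f(b) = C1 + sqrt(3)*b*(log(-b) - 1) - 2*b*atan(sqrt(2)*b) + 2*sqrt(3)*b*log(2) + sqrt(2)*log(2*b^2 + 1)/2


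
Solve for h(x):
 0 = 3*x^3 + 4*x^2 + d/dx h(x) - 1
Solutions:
 h(x) = C1 - 3*x^4/4 - 4*x^3/3 + x


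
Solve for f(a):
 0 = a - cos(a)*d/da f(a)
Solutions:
 f(a) = C1 + Integral(a/cos(a), a)


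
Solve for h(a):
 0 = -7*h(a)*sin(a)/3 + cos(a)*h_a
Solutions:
 h(a) = C1/cos(a)^(7/3)


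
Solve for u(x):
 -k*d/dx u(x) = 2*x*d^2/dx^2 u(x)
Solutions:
 u(x) = C1 + x^(1 - re(k)/2)*(C2*sin(log(x)*Abs(im(k))/2) + C3*cos(log(x)*im(k)/2))


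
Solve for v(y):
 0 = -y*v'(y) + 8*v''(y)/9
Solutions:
 v(y) = C1 + C2*erfi(3*y/4)


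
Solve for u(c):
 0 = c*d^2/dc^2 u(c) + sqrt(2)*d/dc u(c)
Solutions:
 u(c) = C1 + C2*c^(1 - sqrt(2))


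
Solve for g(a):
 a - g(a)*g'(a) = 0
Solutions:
 g(a) = -sqrt(C1 + a^2)
 g(a) = sqrt(C1 + a^2)


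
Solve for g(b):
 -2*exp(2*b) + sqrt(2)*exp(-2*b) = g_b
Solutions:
 g(b) = C1 - exp(2*b) - sqrt(2)*exp(-2*b)/2


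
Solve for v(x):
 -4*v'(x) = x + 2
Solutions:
 v(x) = C1 - x^2/8 - x/2


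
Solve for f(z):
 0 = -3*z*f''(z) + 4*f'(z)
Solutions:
 f(z) = C1 + C2*z^(7/3)


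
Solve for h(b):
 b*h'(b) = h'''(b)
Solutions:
 h(b) = C1 + Integral(C2*airyai(b) + C3*airybi(b), b)


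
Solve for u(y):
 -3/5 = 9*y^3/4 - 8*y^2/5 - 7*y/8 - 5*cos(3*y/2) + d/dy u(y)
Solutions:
 u(y) = C1 - 9*y^4/16 + 8*y^3/15 + 7*y^2/16 - 3*y/5 + 10*sin(3*y/2)/3


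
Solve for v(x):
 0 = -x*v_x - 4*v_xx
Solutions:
 v(x) = C1 + C2*erf(sqrt(2)*x/4)


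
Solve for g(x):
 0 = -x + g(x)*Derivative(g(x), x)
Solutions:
 g(x) = -sqrt(C1 + x^2)
 g(x) = sqrt(C1 + x^2)


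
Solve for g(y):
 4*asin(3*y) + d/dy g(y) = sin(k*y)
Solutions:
 g(y) = C1 - 4*y*asin(3*y) - 4*sqrt(1 - 9*y^2)/3 + Piecewise((-cos(k*y)/k, Ne(k, 0)), (0, True))


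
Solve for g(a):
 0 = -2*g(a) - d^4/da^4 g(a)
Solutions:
 g(a) = (C1*sin(2^(3/4)*a/2) + C2*cos(2^(3/4)*a/2))*exp(-2^(3/4)*a/2) + (C3*sin(2^(3/4)*a/2) + C4*cos(2^(3/4)*a/2))*exp(2^(3/4)*a/2)


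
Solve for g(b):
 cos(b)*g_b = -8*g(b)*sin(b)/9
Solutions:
 g(b) = C1*cos(b)^(8/9)


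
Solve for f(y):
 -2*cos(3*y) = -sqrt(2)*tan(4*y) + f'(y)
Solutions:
 f(y) = C1 - sqrt(2)*log(cos(4*y))/4 - 2*sin(3*y)/3


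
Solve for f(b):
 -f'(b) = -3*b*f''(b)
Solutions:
 f(b) = C1 + C2*b^(4/3)


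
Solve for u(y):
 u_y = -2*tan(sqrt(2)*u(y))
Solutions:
 u(y) = sqrt(2)*(pi - asin(C1*exp(-2*sqrt(2)*y)))/2
 u(y) = sqrt(2)*asin(C1*exp(-2*sqrt(2)*y))/2


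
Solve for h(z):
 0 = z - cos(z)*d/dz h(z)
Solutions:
 h(z) = C1 + Integral(z/cos(z), z)


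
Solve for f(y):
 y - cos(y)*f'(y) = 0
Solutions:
 f(y) = C1 + Integral(y/cos(y), y)


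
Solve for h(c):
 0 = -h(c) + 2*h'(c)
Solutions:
 h(c) = C1*exp(c/2)


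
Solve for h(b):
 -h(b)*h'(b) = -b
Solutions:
 h(b) = -sqrt(C1 + b^2)
 h(b) = sqrt(C1 + b^2)


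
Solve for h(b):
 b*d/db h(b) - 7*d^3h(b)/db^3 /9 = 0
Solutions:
 h(b) = C1 + Integral(C2*airyai(21^(2/3)*b/7) + C3*airybi(21^(2/3)*b/7), b)


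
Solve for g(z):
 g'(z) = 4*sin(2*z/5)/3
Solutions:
 g(z) = C1 - 10*cos(2*z/5)/3


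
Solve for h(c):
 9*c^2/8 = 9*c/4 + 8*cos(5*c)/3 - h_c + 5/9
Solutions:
 h(c) = C1 - 3*c^3/8 + 9*c^2/8 + 5*c/9 + 8*sin(5*c)/15


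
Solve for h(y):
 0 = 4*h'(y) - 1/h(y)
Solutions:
 h(y) = -sqrt(C1 + 2*y)/2
 h(y) = sqrt(C1 + 2*y)/2


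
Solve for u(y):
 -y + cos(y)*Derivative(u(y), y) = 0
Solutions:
 u(y) = C1 + Integral(y/cos(y), y)


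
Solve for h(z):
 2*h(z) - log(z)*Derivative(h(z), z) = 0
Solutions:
 h(z) = C1*exp(2*li(z))


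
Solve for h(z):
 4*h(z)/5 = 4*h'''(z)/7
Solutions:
 h(z) = C3*exp(5^(2/3)*7^(1/3)*z/5) + (C1*sin(sqrt(3)*5^(2/3)*7^(1/3)*z/10) + C2*cos(sqrt(3)*5^(2/3)*7^(1/3)*z/10))*exp(-5^(2/3)*7^(1/3)*z/10)


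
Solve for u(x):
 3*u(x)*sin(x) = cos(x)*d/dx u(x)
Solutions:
 u(x) = C1/cos(x)^3


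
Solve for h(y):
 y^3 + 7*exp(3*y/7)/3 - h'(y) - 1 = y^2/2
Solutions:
 h(y) = C1 + y^4/4 - y^3/6 - y + 49*exp(3*y/7)/9


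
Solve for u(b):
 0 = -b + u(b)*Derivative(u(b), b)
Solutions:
 u(b) = -sqrt(C1 + b^2)
 u(b) = sqrt(C1 + b^2)


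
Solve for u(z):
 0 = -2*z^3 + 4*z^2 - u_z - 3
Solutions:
 u(z) = C1 - z^4/2 + 4*z^3/3 - 3*z


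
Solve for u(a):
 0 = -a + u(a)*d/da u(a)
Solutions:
 u(a) = -sqrt(C1 + a^2)
 u(a) = sqrt(C1 + a^2)


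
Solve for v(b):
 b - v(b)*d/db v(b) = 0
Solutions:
 v(b) = -sqrt(C1 + b^2)
 v(b) = sqrt(C1 + b^2)


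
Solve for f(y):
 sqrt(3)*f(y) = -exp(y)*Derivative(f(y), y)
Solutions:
 f(y) = C1*exp(sqrt(3)*exp(-y))


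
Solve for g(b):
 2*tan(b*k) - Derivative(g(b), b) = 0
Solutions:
 g(b) = C1 + 2*Piecewise((-log(cos(b*k))/k, Ne(k, 0)), (0, True))


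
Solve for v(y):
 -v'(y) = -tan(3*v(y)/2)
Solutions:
 v(y) = -2*asin(C1*exp(3*y/2))/3 + 2*pi/3
 v(y) = 2*asin(C1*exp(3*y/2))/3


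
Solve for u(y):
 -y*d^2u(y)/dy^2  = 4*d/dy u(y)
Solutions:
 u(y) = C1 + C2/y^3


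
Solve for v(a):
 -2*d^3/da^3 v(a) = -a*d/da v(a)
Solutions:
 v(a) = C1 + Integral(C2*airyai(2^(2/3)*a/2) + C3*airybi(2^(2/3)*a/2), a)


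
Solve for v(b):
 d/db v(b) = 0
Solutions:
 v(b) = C1


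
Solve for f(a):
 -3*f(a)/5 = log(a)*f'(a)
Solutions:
 f(a) = C1*exp(-3*li(a)/5)


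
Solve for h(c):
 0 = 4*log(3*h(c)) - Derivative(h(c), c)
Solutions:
 -Integral(1/(log(_y) + log(3)), (_y, h(c)))/4 = C1 - c


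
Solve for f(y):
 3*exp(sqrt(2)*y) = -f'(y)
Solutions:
 f(y) = C1 - 3*sqrt(2)*exp(sqrt(2)*y)/2


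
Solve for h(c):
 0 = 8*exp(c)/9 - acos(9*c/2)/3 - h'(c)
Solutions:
 h(c) = C1 - c*acos(9*c/2)/3 + sqrt(4 - 81*c^2)/27 + 8*exp(c)/9


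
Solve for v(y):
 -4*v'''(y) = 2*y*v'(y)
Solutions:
 v(y) = C1 + Integral(C2*airyai(-2^(2/3)*y/2) + C3*airybi(-2^(2/3)*y/2), y)


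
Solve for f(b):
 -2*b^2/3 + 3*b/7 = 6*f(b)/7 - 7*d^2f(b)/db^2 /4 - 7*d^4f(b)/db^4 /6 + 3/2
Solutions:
 f(b) = C1*exp(-sqrt(21)*b*sqrt(-7 + sqrt(113))/14) + C2*exp(sqrt(21)*b*sqrt(-7 + sqrt(113))/14) + C3*sin(sqrt(21)*b*sqrt(7 + sqrt(113))/14) + C4*cos(sqrt(21)*b*sqrt(7 + sqrt(113))/14) - 7*b^2/9 + b/2 - 133/27


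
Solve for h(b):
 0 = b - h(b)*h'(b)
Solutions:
 h(b) = -sqrt(C1 + b^2)
 h(b) = sqrt(C1 + b^2)


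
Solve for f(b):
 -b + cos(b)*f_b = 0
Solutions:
 f(b) = C1 + Integral(b/cos(b), b)


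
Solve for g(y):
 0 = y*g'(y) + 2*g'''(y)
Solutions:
 g(y) = C1 + Integral(C2*airyai(-2^(2/3)*y/2) + C3*airybi(-2^(2/3)*y/2), y)


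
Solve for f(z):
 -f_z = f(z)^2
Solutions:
 f(z) = 1/(C1 + z)


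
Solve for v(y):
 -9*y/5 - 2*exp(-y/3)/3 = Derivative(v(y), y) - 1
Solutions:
 v(y) = C1 - 9*y^2/10 + y + 2*exp(-y/3)


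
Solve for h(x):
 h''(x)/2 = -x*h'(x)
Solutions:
 h(x) = C1 + C2*erf(x)


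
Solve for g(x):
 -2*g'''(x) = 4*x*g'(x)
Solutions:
 g(x) = C1 + Integral(C2*airyai(-2^(1/3)*x) + C3*airybi(-2^(1/3)*x), x)


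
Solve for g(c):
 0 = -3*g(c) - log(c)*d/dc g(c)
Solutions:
 g(c) = C1*exp(-3*li(c))


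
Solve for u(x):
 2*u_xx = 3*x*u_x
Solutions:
 u(x) = C1 + C2*erfi(sqrt(3)*x/2)


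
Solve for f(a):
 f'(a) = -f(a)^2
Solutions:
 f(a) = 1/(C1 + a)


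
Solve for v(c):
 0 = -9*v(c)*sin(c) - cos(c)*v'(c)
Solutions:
 v(c) = C1*cos(c)^9


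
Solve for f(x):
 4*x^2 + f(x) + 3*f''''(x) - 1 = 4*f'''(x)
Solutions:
 f(x) = -4*x^2 + (C1 + C2*x)*exp(x) + (C3*sin(sqrt(2)*x/3) + C4*cos(sqrt(2)*x/3))*exp(-x/3) + 1


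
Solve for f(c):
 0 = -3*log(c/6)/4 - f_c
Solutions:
 f(c) = C1 - 3*c*log(c)/4 + 3*c/4 + 3*c*log(6)/4


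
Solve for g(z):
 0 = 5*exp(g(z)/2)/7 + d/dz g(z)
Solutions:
 g(z) = 2*log(1/(C1 + 5*z)) + 2*log(14)


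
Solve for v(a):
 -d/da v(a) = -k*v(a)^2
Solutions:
 v(a) = -1/(C1 + a*k)


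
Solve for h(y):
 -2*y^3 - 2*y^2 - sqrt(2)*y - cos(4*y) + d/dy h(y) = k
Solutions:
 h(y) = C1 + k*y + y^4/2 + 2*y^3/3 + sqrt(2)*y^2/2 + sin(4*y)/4


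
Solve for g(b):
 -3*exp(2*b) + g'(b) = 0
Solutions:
 g(b) = C1 + 3*exp(2*b)/2


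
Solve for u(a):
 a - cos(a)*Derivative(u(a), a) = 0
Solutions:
 u(a) = C1 + Integral(a/cos(a), a)


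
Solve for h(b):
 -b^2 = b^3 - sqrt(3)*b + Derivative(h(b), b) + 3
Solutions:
 h(b) = C1 - b^4/4 - b^3/3 + sqrt(3)*b^2/2 - 3*b


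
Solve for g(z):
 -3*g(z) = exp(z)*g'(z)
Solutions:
 g(z) = C1*exp(3*exp(-z))


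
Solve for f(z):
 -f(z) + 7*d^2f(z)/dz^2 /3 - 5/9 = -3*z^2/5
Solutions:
 f(z) = C1*exp(-sqrt(21)*z/7) + C2*exp(sqrt(21)*z/7) + 3*z^2/5 + 101/45


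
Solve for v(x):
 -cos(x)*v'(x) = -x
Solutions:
 v(x) = C1 + Integral(x/cos(x), x)


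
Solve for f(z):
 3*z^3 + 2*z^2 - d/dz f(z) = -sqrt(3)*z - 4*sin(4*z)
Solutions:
 f(z) = C1 + 3*z^4/4 + 2*z^3/3 + sqrt(3)*z^2/2 - cos(4*z)


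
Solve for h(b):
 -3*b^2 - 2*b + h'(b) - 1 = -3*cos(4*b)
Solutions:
 h(b) = C1 + b^3 + b^2 + b - 3*sin(4*b)/4


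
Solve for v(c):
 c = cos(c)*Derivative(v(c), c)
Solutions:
 v(c) = C1 + Integral(c/cos(c), c)


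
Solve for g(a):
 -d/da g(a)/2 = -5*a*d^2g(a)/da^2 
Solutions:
 g(a) = C1 + C2*a^(11/10)


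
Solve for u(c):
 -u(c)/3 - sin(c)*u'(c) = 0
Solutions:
 u(c) = C1*(cos(c) + 1)^(1/6)/(cos(c) - 1)^(1/6)


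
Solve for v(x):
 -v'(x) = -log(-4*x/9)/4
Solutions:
 v(x) = C1 + x*log(-x)/4 + x*(-2*log(3) - 1 + 2*log(2))/4


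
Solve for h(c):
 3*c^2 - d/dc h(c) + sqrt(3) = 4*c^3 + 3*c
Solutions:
 h(c) = C1 - c^4 + c^3 - 3*c^2/2 + sqrt(3)*c


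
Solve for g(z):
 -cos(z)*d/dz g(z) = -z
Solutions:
 g(z) = C1 + Integral(z/cos(z), z)


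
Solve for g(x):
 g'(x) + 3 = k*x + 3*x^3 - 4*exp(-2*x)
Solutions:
 g(x) = C1 + k*x^2/2 + 3*x^4/4 - 3*x + 2*exp(-2*x)


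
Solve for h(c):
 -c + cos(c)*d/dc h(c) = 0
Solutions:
 h(c) = C1 + Integral(c/cos(c), c)


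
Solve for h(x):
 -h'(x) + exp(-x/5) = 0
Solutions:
 h(x) = C1 - 5*exp(-x/5)


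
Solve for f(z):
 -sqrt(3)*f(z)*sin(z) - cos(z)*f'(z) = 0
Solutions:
 f(z) = C1*cos(z)^(sqrt(3))


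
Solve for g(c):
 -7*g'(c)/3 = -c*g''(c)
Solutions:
 g(c) = C1 + C2*c^(10/3)


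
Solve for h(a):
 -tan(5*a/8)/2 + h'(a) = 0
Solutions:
 h(a) = C1 - 4*log(cos(5*a/8))/5


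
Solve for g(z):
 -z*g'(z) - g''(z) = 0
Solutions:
 g(z) = C1 + C2*erf(sqrt(2)*z/2)


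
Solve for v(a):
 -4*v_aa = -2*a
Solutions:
 v(a) = C1 + C2*a + a^3/12


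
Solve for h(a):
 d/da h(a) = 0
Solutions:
 h(a) = C1


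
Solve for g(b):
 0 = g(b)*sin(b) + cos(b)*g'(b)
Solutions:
 g(b) = C1*cos(b)


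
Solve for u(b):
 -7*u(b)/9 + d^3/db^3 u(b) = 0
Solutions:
 u(b) = C3*exp(21^(1/3)*b/3) + (C1*sin(3^(5/6)*7^(1/3)*b/6) + C2*cos(3^(5/6)*7^(1/3)*b/6))*exp(-21^(1/3)*b/6)


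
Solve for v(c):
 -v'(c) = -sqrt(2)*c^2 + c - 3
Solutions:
 v(c) = C1 + sqrt(2)*c^3/3 - c^2/2 + 3*c


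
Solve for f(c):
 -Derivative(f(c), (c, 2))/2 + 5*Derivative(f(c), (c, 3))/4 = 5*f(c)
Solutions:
 f(c) = C1*exp(c*(-2^(1/3)*(15*sqrt(50745) + 3379)^(1/3) - 2*2^(2/3)/(15*sqrt(50745) + 3379)^(1/3) + 4)/30)*sin(2^(1/3)*sqrt(3)*c*(-(15*sqrt(50745) + 3379)^(1/3) + 2*2^(1/3)/(15*sqrt(50745) + 3379)^(1/3))/30) + C2*exp(c*(-2^(1/3)*(15*sqrt(50745) + 3379)^(1/3) - 2*2^(2/3)/(15*sqrt(50745) + 3379)^(1/3) + 4)/30)*cos(2^(1/3)*sqrt(3)*c*(-(15*sqrt(50745) + 3379)^(1/3) + 2*2^(1/3)/(15*sqrt(50745) + 3379)^(1/3))/30) + C3*exp(c*(2*2^(2/3)/(15*sqrt(50745) + 3379)^(1/3) + 2 + 2^(1/3)*(15*sqrt(50745) + 3379)^(1/3))/15)


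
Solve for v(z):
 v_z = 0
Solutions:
 v(z) = C1


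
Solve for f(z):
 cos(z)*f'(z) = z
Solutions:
 f(z) = C1 + Integral(z/cos(z), z)


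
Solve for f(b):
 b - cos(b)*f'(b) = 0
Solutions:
 f(b) = C1 + Integral(b/cos(b), b)


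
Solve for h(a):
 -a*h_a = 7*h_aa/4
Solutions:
 h(a) = C1 + C2*erf(sqrt(14)*a/7)


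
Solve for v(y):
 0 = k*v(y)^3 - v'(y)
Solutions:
 v(y) = -sqrt(2)*sqrt(-1/(C1 + k*y))/2
 v(y) = sqrt(2)*sqrt(-1/(C1 + k*y))/2


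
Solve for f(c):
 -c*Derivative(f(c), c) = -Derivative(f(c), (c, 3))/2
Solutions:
 f(c) = C1 + Integral(C2*airyai(2^(1/3)*c) + C3*airybi(2^(1/3)*c), c)


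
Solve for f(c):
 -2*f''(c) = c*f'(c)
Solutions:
 f(c) = C1 + C2*erf(c/2)


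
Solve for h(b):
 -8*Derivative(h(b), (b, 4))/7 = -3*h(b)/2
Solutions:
 h(b) = C1*exp(-21^(1/4)*b/2) + C2*exp(21^(1/4)*b/2) + C3*sin(21^(1/4)*b/2) + C4*cos(21^(1/4)*b/2)


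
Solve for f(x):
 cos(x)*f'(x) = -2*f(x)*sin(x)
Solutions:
 f(x) = C1*cos(x)^2


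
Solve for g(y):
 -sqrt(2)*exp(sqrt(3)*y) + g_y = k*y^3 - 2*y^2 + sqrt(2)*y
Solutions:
 g(y) = C1 + k*y^4/4 - 2*y^3/3 + sqrt(2)*y^2/2 + sqrt(6)*exp(sqrt(3)*y)/3


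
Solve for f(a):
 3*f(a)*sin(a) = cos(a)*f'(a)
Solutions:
 f(a) = C1/cos(a)^3


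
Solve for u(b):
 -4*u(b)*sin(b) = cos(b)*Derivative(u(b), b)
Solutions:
 u(b) = C1*cos(b)^4


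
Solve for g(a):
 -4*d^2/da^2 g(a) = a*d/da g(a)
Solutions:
 g(a) = C1 + C2*erf(sqrt(2)*a/4)


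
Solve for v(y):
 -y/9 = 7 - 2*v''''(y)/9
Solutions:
 v(y) = C1 + C2*y + C3*y^2 + C4*y^3 + y^5/240 + 21*y^4/16


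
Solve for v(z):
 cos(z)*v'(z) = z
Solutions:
 v(z) = C1 + Integral(z/cos(z), z)


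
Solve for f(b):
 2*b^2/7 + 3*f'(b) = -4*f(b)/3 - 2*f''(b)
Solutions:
 f(b) = -3*b^2/14 + 27*b/28 + (C1*sin(sqrt(15)*b/12) + C2*cos(sqrt(15)*b/12))*exp(-3*b/4) - 171/112


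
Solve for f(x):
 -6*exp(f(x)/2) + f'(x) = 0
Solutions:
 f(x) = 2*log(-1/(C1 + 6*x)) + 2*log(2)


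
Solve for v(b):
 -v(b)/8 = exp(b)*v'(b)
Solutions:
 v(b) = C1*exp(exp(-b)/8)


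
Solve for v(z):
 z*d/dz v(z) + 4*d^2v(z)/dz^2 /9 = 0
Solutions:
 v(z) = C1 + C2*erf(3*sqrt(2)*z/4)


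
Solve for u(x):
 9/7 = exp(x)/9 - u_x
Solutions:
 u(x) = C1 - 9*x/7 + exp(x)/9


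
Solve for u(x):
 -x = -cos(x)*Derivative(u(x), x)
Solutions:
 u(x) = C1 + Integral(x/cos(x), x)


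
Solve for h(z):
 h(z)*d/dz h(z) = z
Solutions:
 h(z) = -sqrt(C1 + z^2)
 h(z) = sqrt(C1 + z^2)


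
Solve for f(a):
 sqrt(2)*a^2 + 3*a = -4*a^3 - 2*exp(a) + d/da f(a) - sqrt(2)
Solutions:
 f(a) = C1 + a^4 + sqrt(2)*a^3/3 + 3*a^2/2 + sqrt(2)*a + 2*exp(a)


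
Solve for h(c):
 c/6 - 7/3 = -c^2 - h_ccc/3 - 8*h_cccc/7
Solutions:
 h(c) = C1 + C2*c + C3*c^2 + C4*exp(-7*c/24) - c^5/20 + 281*c^4/336 - 3029*c^3/294


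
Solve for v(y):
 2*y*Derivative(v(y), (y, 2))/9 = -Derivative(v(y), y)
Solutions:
 v(y) = C1 + C2/y^(7/2)


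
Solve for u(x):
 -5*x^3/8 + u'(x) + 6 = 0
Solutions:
 u(x) = C1 + 5*x^4/32 - 6*x


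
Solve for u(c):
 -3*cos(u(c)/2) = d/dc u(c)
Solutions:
 u(c) = -2*asin((C1 + exp(3*c))/(C1 - exp(3*c))) + 2*pi
 u(c) = 2*asin((C1 + exp(3*c))/(C1 - exp(3*c)))


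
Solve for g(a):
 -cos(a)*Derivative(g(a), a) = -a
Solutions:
 g(a) = C1 + Integral(a/cos(a), a)


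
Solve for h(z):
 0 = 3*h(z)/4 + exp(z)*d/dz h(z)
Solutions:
 h(z) = C1*exp(3*exp(-z)/4)


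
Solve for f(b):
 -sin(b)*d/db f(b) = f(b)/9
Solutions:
 f(b) = C1*(cos(b) + 1)^(1/18)/(cos(b) - 1)^(1/18)


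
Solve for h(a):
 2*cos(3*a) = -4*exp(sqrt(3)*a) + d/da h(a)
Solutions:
 h(a) = C1 + 4*sqrt(3)*exp(sqrt(3)*a)/3 + 2*sin(3*a)/3


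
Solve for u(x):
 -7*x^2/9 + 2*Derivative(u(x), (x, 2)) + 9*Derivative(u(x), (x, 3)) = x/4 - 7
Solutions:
 u(x) = C1 + C2*x + C3*exp(-2*x/9) + 7*x^4/216 - 9*x^3/16 + 187*x^2/32


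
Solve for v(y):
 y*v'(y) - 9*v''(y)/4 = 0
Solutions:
 v(y) = C1 + C2*erfi(sqrt(2)*y/3)


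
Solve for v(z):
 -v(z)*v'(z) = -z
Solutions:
 v(z) = -sqrt(C1 + z^2)
 v(z) = sqrt(C1 + z^2)


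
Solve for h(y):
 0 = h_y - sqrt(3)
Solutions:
 h(y) = C1 + sqrt(3)*y


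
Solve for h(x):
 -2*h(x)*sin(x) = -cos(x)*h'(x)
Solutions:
 h(x) = C1/cos(x)^2


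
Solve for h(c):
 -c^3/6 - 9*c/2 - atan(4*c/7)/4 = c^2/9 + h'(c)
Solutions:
 h(c) = C1 - c^4/24 - c^3/27 - 9*c^2/4 - c*atan(4*c/7)/4 + 7*log(16*c^2 + 49)/32


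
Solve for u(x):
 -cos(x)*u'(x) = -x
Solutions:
 u(x) = C1 + Integral(x/cos(x), x)


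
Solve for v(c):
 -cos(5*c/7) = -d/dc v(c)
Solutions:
 v(c) = C1 + 7*sin(5*c/7)/5


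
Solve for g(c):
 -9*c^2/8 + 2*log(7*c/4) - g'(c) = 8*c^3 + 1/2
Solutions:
 g(c) = C1 - 2*c^4 - 3*c^3/8 + 2*c*log(c) - 4*c*log(2) - 5*c/2 + 2*c*log(7)


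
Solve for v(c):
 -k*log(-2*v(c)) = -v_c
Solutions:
 Integral(1/(log(-_y) + log(2)), (_y, v(c))) = C1 + c*k


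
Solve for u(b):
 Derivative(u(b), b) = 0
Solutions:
 u(b) = C1


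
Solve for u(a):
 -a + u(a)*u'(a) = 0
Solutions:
 u(a) = -sqrt(C1 + a^2)
 u(a) = sqrt(C1 + a^2)


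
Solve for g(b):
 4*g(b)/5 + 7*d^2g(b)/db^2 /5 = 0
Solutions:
 g(b) = C1*sin(2*sqrt(7)*b/7) + C2*cos(2*sqrt(7)*b/7)


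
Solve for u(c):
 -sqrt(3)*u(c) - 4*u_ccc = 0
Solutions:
 u(c) = C3*exp(-2^(1/3)*3^(1/6)*c/2) + (C1*sin(2^(1/3)*3^(2/3)*c/4) + C2*cos(2^(1/3)*3^(2/3)*c/4))*exp(2^(1/3)*3^(1/6)*c/4)


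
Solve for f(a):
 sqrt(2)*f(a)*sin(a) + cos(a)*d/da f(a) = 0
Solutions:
 f(a) = C1*cos(a)^(sqrt(2))


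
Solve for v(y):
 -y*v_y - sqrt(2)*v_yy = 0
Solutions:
 v(y) = C1 + C2*erf(2^(1/4)*y/2)


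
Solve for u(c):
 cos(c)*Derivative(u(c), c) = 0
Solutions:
 u(c) = C1


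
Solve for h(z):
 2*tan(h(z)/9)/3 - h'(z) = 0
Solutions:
 h(z) = -9*asin(C1*exp(2*z/27)) + 9*pi
 h(z) = 9*asin(C1*exp(2*z/27))


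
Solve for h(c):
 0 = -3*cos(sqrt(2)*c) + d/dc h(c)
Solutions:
 h(c) = C1 + 3*sqrt(2)*sin(sqrt(2)*c)/2


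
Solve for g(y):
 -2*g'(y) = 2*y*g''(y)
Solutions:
 g(y) = C1 + C2*log(y)


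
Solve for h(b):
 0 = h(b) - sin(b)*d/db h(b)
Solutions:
 h(b) = C1*sqrt(cos(b) - 1)/sqrt(cos(b) + 1)


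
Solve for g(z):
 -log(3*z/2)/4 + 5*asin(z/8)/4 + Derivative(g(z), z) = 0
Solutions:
 g(z) = C1 + z*log(z)/4 - 5*z*asin(z/8)/4 - z/4 - z*log(2)/4 + z*log(3)/4 - 5*sqrt(64 - z^2)/4


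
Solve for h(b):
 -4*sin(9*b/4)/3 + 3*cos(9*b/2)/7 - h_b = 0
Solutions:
 h(b) = C1 + 2*sin(9*b/2)/21 + 16*cos(9*b/4)/27


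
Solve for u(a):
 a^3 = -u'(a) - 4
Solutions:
 u(a) = C1 - a^4/4 - 4*a


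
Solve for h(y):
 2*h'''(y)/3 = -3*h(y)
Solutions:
 h(y) = C3*exp(-6^(2/3)*y/2) + (C1*sin(3*2^(2/3)*3^(1/6)*y/4) + C2*cos(3*2^(2/3)*3^(1/6)*y/4))*exp(6^(2/3)*y/4)


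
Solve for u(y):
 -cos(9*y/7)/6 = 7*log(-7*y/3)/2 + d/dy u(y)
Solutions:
 u(y) = C1 - 7*y*log(-y)/2 - 4*y*log(7) + y*log(21)/2 + 3*y*log(3) + 7*y/2 - 7*sin(9*y/7)/54


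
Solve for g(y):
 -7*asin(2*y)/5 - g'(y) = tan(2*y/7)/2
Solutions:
 g(y) = C1 - 7*y*asin(2*y)/5 - 7*sqrt(1 - 4*y^2)/10 + 7*log(cos(2*y/7))/4


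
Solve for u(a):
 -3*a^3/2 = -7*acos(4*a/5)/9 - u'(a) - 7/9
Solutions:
 u(a) = C1 + 3*a^4/8 - 7*a*acos(4*a/5)/9 - 7*a/9 + 7*sqrt(25 - 16*a^2)/36


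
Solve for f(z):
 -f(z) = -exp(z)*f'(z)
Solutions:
 f(z) = C1*exp(-exp(-z))


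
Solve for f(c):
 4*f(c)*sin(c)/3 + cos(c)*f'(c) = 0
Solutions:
 f(c) = C1*cos(c)^(4/3)


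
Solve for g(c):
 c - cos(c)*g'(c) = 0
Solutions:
 g(c) = C1 + Integral(c/cos(c), c)


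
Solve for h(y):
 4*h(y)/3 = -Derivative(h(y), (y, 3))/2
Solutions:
 h(y) = C3*exp(-2*3^(2/3)*y/3) + (C1*sin(3^(1/6)*y) + C2*cos(3^(1/6)*y))*exp(3^(2/3)*y/3)


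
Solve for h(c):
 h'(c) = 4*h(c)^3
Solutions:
 h(c) = -sqrt(2)*sqrt(-1/(C1 + 4*c))/2
 h(c) = sqrt(2)*sqrt(-1/(C1 + 4*c))/2


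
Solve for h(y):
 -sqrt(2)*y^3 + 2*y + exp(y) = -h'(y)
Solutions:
 h(y) = C1 + sqrt(2)*y^4/4 - y^2 - exp(y)


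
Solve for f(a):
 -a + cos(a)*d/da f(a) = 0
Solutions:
 f(a) = C1 + Integral(a/cos(a), a)


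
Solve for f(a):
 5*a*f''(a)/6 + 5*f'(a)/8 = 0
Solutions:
 f(a) = C1 + C2*a^(1/4)


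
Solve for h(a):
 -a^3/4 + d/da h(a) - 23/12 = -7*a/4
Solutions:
 h(a) = C1 + a^4/16 - 7*a^2/8 + 23*a/12


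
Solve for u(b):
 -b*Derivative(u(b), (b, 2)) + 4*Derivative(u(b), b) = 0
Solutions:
 u(b) = C1 + C2*b^5


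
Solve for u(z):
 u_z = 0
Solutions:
 u(z) = C1


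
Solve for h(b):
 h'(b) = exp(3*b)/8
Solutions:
 h(b) = C1 + exp(3*b)/24


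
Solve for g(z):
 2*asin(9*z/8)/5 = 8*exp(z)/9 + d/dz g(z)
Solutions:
 g(z) = C1 + 2*z*asin(9*z/8)/5 + 2*sqrt(64 - 81*z^2)/45 - 8*exp(z)/9


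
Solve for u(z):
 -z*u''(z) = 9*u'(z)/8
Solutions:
 u(z) = C1 + C2/z^(1/8)


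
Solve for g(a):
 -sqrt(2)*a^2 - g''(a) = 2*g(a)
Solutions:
 g(a) = C1*sin(sqrt(2)*a) + C2*cos(sqrt(2)*a) - sqrt(2)*a^2/2 + sqrt(2)/2


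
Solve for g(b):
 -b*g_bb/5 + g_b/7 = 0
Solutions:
 g(b) = C1 + C2*b^(12/7)


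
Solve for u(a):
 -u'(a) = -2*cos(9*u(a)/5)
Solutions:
 -2*a - 5*log(sin(9*u(a)/5) - 1)/18 + 5*log(sin(9*u(a)/5) + 1)/18 = C1


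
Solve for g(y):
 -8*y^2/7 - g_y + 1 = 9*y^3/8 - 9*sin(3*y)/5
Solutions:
 g(y) = C1 - 9*y^4/32 - 8*y^3/21 + y - 3*cos(3*y)/5


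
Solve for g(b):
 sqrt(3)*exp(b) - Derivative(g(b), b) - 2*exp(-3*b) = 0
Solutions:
 g(b) = C1 + sqrt(3)*exp(b) + 2*exp(-3*b)/3


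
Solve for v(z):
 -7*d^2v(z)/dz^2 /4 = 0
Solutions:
 v(z) = C1 + C2*z


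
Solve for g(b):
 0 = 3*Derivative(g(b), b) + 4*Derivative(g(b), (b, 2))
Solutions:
 g(b) = C1 + C2*exp(-3*b/4)


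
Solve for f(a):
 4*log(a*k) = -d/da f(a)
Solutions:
 f(a) = C1 - 4*a*log(a*k) + 4*a


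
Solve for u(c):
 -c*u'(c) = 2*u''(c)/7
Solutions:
 u(c) = C1 + C2*erf(sqrt(7)*c/2)


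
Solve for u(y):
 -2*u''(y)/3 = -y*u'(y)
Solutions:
 u(y) = C1 + C2*erfi(sqrt(3)*y/2)


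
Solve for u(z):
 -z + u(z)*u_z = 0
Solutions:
 u(z) = -sqrt(C1 + z^2)
 u(z) = sqrt(C1 + z^2)


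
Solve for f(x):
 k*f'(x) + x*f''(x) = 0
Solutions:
 f(x) = C1 + x^(1 - re(k))*(C2*sin(log(x)*Abs(im(k))) + C3*cos(log(x)*im(k)))


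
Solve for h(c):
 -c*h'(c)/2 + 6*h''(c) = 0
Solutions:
 h(c) = C1 + C2*erfi(sqrt(6)*c/12)


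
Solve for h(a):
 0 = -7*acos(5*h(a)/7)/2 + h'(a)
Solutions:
 Integral(1/acos(5*_y/7), (_y, h(a))) = C1 + 7*a/2


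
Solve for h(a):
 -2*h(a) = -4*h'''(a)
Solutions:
 h(a) = C3*exp(2^(2/3)*a/2) + (C1*sin(2^(2/3)*sqrt(3)*a/4) + C2*cos(2^(2/3)*sqrt(3)*a/4))*exp(-2^(2/3)*a/4)


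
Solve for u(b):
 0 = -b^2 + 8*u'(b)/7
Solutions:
 u(b) = C1 + 7*b^3/24


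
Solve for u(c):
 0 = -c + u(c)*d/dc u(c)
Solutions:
 u(c) = -sqrt(C1 + c^2)
 u(c) = sqrt(C1 + c^2)


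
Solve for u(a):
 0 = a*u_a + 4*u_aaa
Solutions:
 u(a) = C1 + Integral(C2*airyai(-2^(1/3)*a/2) + C3*airybi(-2^(1/3)*a/2), a)


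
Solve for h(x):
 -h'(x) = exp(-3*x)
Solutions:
 h(x) = C1 + exp(-3*x)/3


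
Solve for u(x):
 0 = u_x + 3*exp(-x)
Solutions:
 u(x) = C1 + 3*exp(-x)


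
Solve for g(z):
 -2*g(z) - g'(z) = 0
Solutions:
 g(z) = C1*exp(-2*z)


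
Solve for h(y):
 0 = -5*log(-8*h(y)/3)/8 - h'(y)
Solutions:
 8*Integral(1/(log(-_y) - log(3) + 3*log(2)), (_y, h(y)))/5 = C1 - y


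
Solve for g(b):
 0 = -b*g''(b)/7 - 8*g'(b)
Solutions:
 g(b) = C1 + C2/b^55


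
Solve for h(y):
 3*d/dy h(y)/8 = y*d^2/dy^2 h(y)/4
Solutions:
 h(y) = C1 + C2*y^(5/2)


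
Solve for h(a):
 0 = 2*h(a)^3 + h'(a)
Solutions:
 h(a) = -sqrt(2)*sqrt(-1/(C1 - 2*a))/2
 h(a) = sqrt(2)*sqrt(-1/(C1 - 2*a))/2


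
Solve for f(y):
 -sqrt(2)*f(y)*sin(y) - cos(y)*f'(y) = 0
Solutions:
 f(y) = C1*cos(y)^(sqrt(2))


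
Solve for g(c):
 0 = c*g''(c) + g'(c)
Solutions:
 g(c) = C1 + C2*log(c)


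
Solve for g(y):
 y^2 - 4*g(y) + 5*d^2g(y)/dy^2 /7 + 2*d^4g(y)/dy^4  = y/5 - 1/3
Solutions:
 g(y) = C1*exp(-sqrt(7)*y*sqrt(-5 + 3*sqrt(177))/14) + C2*exp(sqrt(7)*y*sqrt(-5 + 3*sqrt(177))/14) + C3*sin(sqrt(7)*y*sqrt(5 + 3*sqrt(177))/14) + C4*cos(sqrt(7)*y*sqrt(5 + 3*sqrt(177))/14) + y^2/4 - y/20 + 29/168


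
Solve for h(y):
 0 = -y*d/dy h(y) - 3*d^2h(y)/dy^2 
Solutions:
 h(y) = C1 + C2*erf(sqrt(6)*y/6)


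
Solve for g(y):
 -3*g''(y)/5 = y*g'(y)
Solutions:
 g(y) = C1 + C2*erf(sqrt(30)*y/6)


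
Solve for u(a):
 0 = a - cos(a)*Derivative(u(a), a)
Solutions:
 u(a) = C1 + Integral(a/cos(a), a)


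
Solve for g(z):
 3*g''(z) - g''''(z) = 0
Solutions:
 g(z) = C1 + C2*z + C3*exp(-sqrt(3)*z) + C4*exp(sqrt(3)*z)


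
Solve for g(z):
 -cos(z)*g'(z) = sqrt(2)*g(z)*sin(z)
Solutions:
 g(z) = C1*cos(z)^(sqrt(2))


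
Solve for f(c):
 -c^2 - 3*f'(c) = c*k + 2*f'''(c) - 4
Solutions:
 f(c) = C1 + C2*sin(sqrt(6)*c/2) + C3*cos(sqrt(6)*c/2) - c^3/9 - c^2*k/6 + 16*c/9


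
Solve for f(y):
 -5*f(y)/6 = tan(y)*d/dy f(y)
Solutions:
 f(y) = C1/sin(y)^(5/6)


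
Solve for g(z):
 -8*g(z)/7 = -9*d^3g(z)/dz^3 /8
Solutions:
 g(z) = C3*exp(4*147^(1/3)*z/21) + (C1*sin(2*3^(5/6)*7^(2/3)*z/21) + C2*cos(2*3^(5/6)*7^(2/3)*z/21))*exp(-2*147^(1/3)*z/21)


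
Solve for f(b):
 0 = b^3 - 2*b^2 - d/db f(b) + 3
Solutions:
 f(b) = C1 + b^4/4 - 2*b^3/3 + 3*b


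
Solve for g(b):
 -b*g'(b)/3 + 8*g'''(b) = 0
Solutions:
 g(b) = C1 + Integral(C2*airyai(3^(2/3)*b/6) + C3*airybi(3^(2/3)*b/6), b)


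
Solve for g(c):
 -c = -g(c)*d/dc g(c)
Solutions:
 g(c) = -sqrt(C1 + c^2)
 g(c) = sqrt(C1 + c^2)


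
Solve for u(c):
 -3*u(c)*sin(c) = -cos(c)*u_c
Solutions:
 u(c) = C1/cos(c)^3


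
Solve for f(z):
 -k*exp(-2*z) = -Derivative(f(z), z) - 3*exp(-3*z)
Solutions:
 f(z) = C1 - k*exp(-2*z)/2 + exp(-3*z)


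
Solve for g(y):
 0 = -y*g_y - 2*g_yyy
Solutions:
 g(y) = C1 + Integral(C2*airyai(-2^(2/3)*y/2) + C3*airybi(-2^(2/3)*y/2), y)


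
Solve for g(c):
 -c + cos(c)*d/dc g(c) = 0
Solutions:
 g(c) = C1 + Integral(c/cos(c), c)


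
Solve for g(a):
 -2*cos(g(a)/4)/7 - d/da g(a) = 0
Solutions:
 2*a/7 - 2*log(sin(g(a)/4) - 1) + 2*log(sin(g(a)/4) + 1) = C1


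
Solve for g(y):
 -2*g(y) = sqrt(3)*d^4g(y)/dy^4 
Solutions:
 g(y) = (C1*sin(2^(3/4)*3^(7/8)*y/6) + C2*cos(2^(3/4)*3^(7/8)*y/6))*exp(-2^(3/4)*3^(7/8)*y/6) + (C3*sin(2^(3/4)*3^(7/8)*y/6) + C4*cos(2^(3/4)*3^(7/8)*y/6))*exp(2^(3/4)*3^(7/8)*y/6)


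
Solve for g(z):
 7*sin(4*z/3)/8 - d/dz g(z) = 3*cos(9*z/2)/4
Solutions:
 g(z) = C1 - sin(9*z/2)/6 - 21*cos(4*z/3)/32


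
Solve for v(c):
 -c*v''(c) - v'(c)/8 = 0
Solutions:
 v(c) = C1 + C2*c^(7/8)


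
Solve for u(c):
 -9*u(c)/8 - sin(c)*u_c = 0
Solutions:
 u(c) = C1*(cos(c) + 1)^(9/16)/(cos(c) - 1)^(9/16)


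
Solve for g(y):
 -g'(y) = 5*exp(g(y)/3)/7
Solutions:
 g(y) = 3*log(1/(C1 + 5*y)) + 3*log(21)


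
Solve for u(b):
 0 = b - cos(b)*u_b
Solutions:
 u(b) = C1 + Integral(b/cos(b), b)


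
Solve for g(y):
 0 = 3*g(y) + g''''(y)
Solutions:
 g(y) = (C1*sin(sqrt(2)*3^(1/4)*y/2) + C2*cos(sqrt(2)*3^(1/4)*y/2))*exp(-sqrt(2)*3^(1/4)*y/2) + (C3*sin(sqrt(2)*3^(1/4)*y/2) + C4*cos(sqrt(2)*3^(1/4)*y/2))*exp(sqrt(2)*3^(1/4)*y/2)


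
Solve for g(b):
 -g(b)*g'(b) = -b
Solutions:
 g(b) = -sqrt(C1 + b^2)
 g(b) = sqrt(C1 + b^2)


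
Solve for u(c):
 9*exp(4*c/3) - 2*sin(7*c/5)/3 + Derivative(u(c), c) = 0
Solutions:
 u(c) = C1 - 27*exp(4*c/3)/4 - 10*cos(7*c/5)/21


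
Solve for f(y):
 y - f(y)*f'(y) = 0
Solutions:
 f(y) = -sqrt(C1 + y^2)
 f(y) = sqrt(C1 + y^2)


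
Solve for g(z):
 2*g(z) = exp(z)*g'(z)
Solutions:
 g(z) = C1*exp(-2*exp(-z))


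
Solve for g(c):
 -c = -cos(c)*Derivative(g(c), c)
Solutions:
 g(c) = C1 + Integral(c/cos(c), c)


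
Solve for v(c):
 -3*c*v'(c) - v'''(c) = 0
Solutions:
 v(c) = C1 + Integral(C2*airyai(-3^(1/3)*c) + C3*airybi(-3^(1/3)*c), c)


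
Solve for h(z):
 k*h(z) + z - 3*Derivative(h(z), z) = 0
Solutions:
 h(z) = C1*exp(k*z/3) - z/k - 3/k^2


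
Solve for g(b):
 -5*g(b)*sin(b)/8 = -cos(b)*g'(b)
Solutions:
 g(b) = C1/cos(b)^(5/8)


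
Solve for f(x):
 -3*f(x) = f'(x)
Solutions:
 f(x) = C1*exp(-3*x)


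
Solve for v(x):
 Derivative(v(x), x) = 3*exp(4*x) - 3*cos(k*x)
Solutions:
 v(x) = C1 + 3*exp(4*x)/4 - 3*sin(k*x)/k


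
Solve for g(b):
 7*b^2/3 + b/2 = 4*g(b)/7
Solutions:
 g(b) = 7*b*(14*b + 3)/24


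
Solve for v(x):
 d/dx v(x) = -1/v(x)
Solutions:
 v(x) = -sqrt(C1 - 2*x)
 v(x) = sqrt(C1 - 2*x)


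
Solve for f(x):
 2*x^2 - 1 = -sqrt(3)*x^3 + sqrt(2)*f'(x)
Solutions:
 f(x) = C1 + sqrt(6)*x^4/8 + sqrt(2)*x^3/3 - sqrt(2)*x/2


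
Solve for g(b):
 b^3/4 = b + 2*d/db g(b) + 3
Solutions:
 g(b) = C1 + b^4/32 - b^2/4 - 3*b/2


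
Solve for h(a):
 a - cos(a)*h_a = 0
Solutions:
 h(a) = C1 + Integral(a/cos(a), a)


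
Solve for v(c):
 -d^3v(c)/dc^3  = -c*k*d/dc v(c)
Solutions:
 v(c) = C1 + Integral(C2*airyai(c*k^(1/3)) + C3*airybi(c*k^(1/3)), c)


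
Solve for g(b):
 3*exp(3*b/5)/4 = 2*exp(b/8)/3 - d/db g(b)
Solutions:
 g(b) = C1 + 16*exp(b/8)/3 - 5*exp(3*b/5)/4


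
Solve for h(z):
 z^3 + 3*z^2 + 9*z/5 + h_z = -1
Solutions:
 h(z) = C1 - z^4/4 - z^3 - 9*z^2/10 - z


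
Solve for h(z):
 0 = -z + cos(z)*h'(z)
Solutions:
 h(z) = C1 + Integral(z/cos(z), z)


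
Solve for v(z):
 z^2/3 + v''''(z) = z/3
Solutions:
 v(z) = C1 + C2*z + C3*z^2 + C4*z^3 - z^6/1080 + z^5/360


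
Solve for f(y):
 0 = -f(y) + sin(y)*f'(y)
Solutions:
 f(y) = C1*sqrt(cos(y) - 1)/sqrt(cos(y) + 1)


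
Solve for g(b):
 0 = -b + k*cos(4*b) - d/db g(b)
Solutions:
 g(b) = C1 - b^2/2 + k*sin(4*b)/4


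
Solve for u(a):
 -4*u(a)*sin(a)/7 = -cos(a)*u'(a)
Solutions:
 u(a) = C1/cos(a)^(4/7)


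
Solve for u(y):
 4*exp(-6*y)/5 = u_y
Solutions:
 u(y) = C1 - 2*exp(-6*y)/15


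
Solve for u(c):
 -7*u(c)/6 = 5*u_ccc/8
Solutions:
 u(c) = C3*exp(-15^(2/3)*28^(1/3)*c/15) + (C1*sin(28^(1/3)*3^(1/6)*5^(2/3)*c/10) + C2*cos(28^(1/3)*3^(1/6)*5^(2/3)*c/10))*exp(15^(2/3)*28^(1/3)*c/30)


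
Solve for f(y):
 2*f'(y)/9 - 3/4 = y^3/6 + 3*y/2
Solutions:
 f(y) = C1 + 3*y^4/16 + 27*y^2/8 + 27*y/8


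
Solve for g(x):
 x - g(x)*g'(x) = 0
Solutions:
 g(x) = -sqrt(C1 + x^2)
 g(x) = sqrt(C1 + x^2)


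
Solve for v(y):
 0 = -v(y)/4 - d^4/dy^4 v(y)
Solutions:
 v(y) = (C1*sin(y/2) + C2*cos(y/2))*exp(-y/2) + (C3*sin(y/2) + C4*cos(y/2))*exp(y/2)


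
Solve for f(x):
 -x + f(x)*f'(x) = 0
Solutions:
 f(x) = -sqrt(C1 + x^2)
 f(x) = sqrt(C1 + x^2)


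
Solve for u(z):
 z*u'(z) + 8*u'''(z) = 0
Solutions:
 u(z) = C1 + Integral(C2*airyai(-z/2) + C3*airybi(-z/2), z)


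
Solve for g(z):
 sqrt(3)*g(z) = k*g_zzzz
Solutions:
 g(z) = C1*exp(-3^(1/8)*z*(1/k)^(1/4)) + C2*exp(3^(1/8)*z*(1/k)^(1/4)) + C3*exp(-3^(1/8)*I*z*(1/k)^(1/4)) + C4*exp(3^(1/8)*I*z*(1/k)^(1/4))


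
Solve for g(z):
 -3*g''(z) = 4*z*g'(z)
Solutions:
 g(z) = C1 + C2*erf(sqrt(6)*z/3)


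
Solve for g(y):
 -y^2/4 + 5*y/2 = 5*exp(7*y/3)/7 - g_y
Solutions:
 g(y) = C1 + y^3/12 - 5*y^2/4 + 15*exp(7*y/3)/49


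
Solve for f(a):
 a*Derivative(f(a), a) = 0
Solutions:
 f(a) = C1


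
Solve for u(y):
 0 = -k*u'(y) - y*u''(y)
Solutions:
 u(y) = C1 + y^(1 - re(k))*(C2*sin(log(y)*Abs(im(k))) + C3*cos(log(y)*im(k)))


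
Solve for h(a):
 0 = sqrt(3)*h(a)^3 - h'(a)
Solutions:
 h(a) = -sqrt(2)*sqrt(-1/(C1 + sqrt(3)*a))/2
 h(a) = sqrt(2)*sqrt(-1/(C1 + sqrt(3)*a))/2


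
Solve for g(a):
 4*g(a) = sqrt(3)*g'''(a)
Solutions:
 g(a) = C3*exp(2^(2/3)*3^(5/6)*a/3) + (C1*sin(2^(2/3)*3^(1/3)*a/2) + C2*cos(2^(2/3)*3^(1/3)*a/2))*exp(-2^(2/3)*3^(5/6)*a/6)


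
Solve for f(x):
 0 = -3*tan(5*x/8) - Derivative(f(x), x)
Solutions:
 f(x) = C1 + 24*log(cos(5*x/8))/5


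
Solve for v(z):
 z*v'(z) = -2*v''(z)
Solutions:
 v(z) = C1 + C2*erf(z/2)


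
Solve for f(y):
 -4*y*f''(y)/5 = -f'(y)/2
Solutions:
 f(y) = C1 + C2*y^(13/8)


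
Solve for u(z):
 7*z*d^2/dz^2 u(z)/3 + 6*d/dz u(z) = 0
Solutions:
 u(z) = C1 + C2/z^(11/7)


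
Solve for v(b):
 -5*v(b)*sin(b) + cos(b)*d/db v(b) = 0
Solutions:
 v(b) = C1/cos(b)^5


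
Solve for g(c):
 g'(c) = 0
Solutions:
 g(c) = C1


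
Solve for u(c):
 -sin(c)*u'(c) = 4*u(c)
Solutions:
 u(c) = C1*(cos(c)^2 + 2*cos(c) + 1)/(cos(c)^2 - 2*cos(c) + 1)


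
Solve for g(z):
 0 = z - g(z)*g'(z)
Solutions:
 g(z) = -sqrt(C1 + z^2)
 g(z) = sqrt(C1 + z^2)


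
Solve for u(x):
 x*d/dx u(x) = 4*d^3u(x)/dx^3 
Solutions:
 u(x) = C1 + Integral(C2*airyai(2^(1/3)*x/2) + C3*airybi(2^(1/3)*x/2), x)


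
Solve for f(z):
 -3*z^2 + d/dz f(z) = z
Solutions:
 f(z) = C1 + z^3 + z^2/2


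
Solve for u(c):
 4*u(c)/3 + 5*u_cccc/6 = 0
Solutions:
 u(c) = (C1*sin(2^(1/4)*5^(3/4)*c/5) + C2*cos(2^(1/4)*5^(3/4)*c/5))*exp(-2^(1/4)*5^(3/4)*c/5) + (C3*sin(2^(1/4)*5^(3/4)*c/5) + C4*cos(2^(1/4)*5^(3/4)*c/5))*exp(2^(1/4)*5^(3/4)*c/5)


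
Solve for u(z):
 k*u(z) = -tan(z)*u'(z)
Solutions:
 u(z) = C1*exp(-k*log(sin(z)))


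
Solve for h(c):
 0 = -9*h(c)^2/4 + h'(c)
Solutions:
 h(c) = -4/(C1 + 9*c)


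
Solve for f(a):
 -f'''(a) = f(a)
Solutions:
 f(a) = C3*exp(-a) + (C1*sin(sqrt(3)*a/2) + C2*cos(sqrt(3)*a/2))*exp(a/2)


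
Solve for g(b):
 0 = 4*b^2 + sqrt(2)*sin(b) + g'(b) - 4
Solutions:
 g(b) = C1 - 4*b^3/3 + 4*b + sqrt(2)*cos(b)


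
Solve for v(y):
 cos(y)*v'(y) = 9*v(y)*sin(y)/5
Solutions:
 v(y) = C1/cos(y)^(9/5)


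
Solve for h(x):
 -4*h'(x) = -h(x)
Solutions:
 h(x) = C1*exp(x/4)


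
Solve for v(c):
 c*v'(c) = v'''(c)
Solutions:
 v(c) = C1 + Integral(C2*airyai(c) + C3*airybi(c), c)


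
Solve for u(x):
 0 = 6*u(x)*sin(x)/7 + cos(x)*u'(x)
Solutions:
 u(x) = C1*cos(x)^(6/7)


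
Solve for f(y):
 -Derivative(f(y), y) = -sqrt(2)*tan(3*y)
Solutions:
 f(y) = C1 - sqrt(2)*log(cos(3*y))/3


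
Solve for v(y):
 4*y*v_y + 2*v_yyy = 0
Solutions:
 v(y) = C1 + Integral(C2*airyai(-2^(1/3)*y) + C3*airybi(-2^(1/3)*y), y)


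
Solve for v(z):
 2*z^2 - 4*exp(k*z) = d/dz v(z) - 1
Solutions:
 v(z) = C1 + 2*z^3/3 + z - 4*exp(k*z)/k


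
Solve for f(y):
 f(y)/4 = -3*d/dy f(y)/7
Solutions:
 f(y) = C1*exp(-7*y/12)


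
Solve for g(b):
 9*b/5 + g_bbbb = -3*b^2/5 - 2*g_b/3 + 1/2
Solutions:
 g(b) = C1 + C4*exp(-2^(1/3)*3^(2/3)*b/3) - 3*b^3/10 - 27*b^2/20 + 3*b/4 + (C2*sin(2^(1/3)*3^(1/6)*b/2) + C3*cos(2^(1/3)*3^(1/6)*b/2))*exp(2^(1/3)*3^(2/3)*b/6)


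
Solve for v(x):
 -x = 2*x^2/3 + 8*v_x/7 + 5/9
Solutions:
 v(x) = C1 - 7*x^3/36 - 7*x^2/16 - 35*x/72


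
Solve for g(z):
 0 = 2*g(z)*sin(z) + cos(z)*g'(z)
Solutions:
 g(z) = C1*cos(z)^2


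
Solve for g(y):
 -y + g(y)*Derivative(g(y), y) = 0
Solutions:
 g(y) = -sqrt(C1 + y^2)
 g(y) = sqrt(C1 + y^2)


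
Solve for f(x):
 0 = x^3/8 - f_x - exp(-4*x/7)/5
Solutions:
 f(x) = C1 + x^4/32 + 7*exp(-4*x/7)/20


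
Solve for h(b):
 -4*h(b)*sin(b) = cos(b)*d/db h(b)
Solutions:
 h(b) = C1*cos(b)^4


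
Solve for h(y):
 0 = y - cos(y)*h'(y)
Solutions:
 h(y) = C1 + Integral(y/cos(y), y)


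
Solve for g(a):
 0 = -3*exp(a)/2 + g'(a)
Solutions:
 g(a) = C1 + 3*exp(a)/2


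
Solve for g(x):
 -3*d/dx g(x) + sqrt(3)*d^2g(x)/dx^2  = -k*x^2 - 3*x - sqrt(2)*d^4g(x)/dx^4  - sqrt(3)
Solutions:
 g(x) = C1 + C2*exp(x*(-sqrt(2)*3^(2/3)*(9 + sqrt(2*sqrt(6) + 81))^(1/3) + 2*3^(5/6)/(9 + sqrt(2*sqrt(6) + 81))^(1/3))/12)*sin(x*(2*3^(1/3)/(9 + sqrt(2*sqrt(6) + 81))^(1/3) + sqrt(2)*3^(1/6)*(9 + sqrt(2*sqrt(6) + 81))^(1/3))/4) + C3*exp(x*(-sqrt(2)*3^(2/3)*(9 + sqrt(2*sqrt(6) + 81))^(1/3) + 2*3^(5/6)/(9 + sqrt(2*sqrt(6) + 81))^(1/3))/12)*cos(x*(2*3^(1/3)/(9 + sqrt(2*sqrt(6) + 81))^(1/3) + sqrt(2)*3^(1/6)*(9 + sqrt(2*sqrt(6) + 81))^(1/3))/4) + C4*exp(-x*(-sqrt(2)*3^(2/3)*(9 + sqrt(2*sqrt(6) + 81))^(1/3) + 2*3^(5/6)/(9 + sqrt(2*sqrt(6) + 81))^(1/3))/6) + k*x^3/9 + sqrt(3)*k*x^2/9 + 2*k*x/9 + x^2/2 + 2*sqrt(3)*x/3


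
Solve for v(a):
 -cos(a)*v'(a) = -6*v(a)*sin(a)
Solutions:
 v(a) = C1/cos(a)^6


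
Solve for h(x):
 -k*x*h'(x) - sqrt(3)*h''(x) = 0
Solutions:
 h(x) = Piecewise((-sqrt(2)*3^(1/4)*sqrt(pi)*C1*erf(sqrt(2)*3^(3/4)*sqrt(k)*x/6)/(2*sqrt(k)) - C2, (k > 0) | (k < 0)), (-C1*x - C2, True))


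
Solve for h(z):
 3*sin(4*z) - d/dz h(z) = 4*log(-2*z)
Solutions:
 h(z) = C1 - 4*z*log(-z) - 4*z*log(2) + 4*z - 3*cos(4*z)/4


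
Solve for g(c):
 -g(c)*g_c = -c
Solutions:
 g(c) = -sqrt(C1 + c^2)
 g(c) = sqrt(C1 + c^2)


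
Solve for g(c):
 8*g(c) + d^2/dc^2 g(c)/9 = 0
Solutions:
 g(c) = C1*sin(6*sqrt(2)*c) + C2*cos(6*sqrt(2)*c)


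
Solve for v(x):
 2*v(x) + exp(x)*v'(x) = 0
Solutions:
 v(x) = C1*exp(2*exp(-x))


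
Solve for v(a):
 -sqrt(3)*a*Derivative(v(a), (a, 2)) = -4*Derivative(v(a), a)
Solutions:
 v(a) = C1 + C2*a^(1 + 4*sqrt(3)/3)


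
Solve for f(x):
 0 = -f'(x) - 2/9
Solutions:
 f(x) = C1 - 2*x/9
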